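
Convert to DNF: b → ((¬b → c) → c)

b → ((¬b → c) → c)
≡ ¬b ∨ ((¬b → c) → c)
≡ ¬b ∨ ¬(¬b → c) ∨ c
≡ ¬b ∨ ¬(¬¬b ∨ c) ∨ c
≡ ¬b ∨ (¬¬¬b ∧ ¬c) ∨ c
≡ ¬b ∨ (¬b ∧ ¬c) ∨ c
≡ ¬b ∨ c

¬b ∨ c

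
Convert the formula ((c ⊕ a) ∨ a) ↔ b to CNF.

((c ⊕ a) ∨ a) ↔ b
= (((c ⊕ a) ∨ a) → b) ∧ (b → ((c ⊕ a) ∨ a))
= (¬((c ⊕ a) ∨ a) ∨ b) ∧ (b → ((c ⊕ a) ∨ a))
= (¬(((c ∨ a) ∧ ¬(c ∧ a)) ∨ a) ∨ b) ∧ (b → ((c ⊕ a) ∨ a))
= (¬(((c ∨ a) ∧ ¬(c ∧ a)) ∨ a) ∨ b) ∧ (¬b ∨ (c ⊕ a) ∨ a)
= (¬(((c ∨ a) ∧ ¬(c ∧ a)) ∨ a) ∨ b) ∧ (¬b ∨ ((c ∨ a) ∧ ¬(c ∧ a)) ∨ a)
= ((¬((c ∨ a) ∧ ¬(c ∧ a)) ∧ ¬a) ∨ b) ∧ (¬b ∨ ((c ∨ a) ∧ ¬(c ∧ a)) ∨ a)
= (((¬(c ∨ a) ∨ ¬¬(c ∧ a)) ∧ ¬a) ∨ b) ∧ (¬b ∨ ((c ∨ a) ∧ ¬(c ∧ a)) ∨ a)
= ((((¬c ∧ ¬a) ∨ ¬¬(c ∧ a)) ∧ ¬a) ∨ b) ∧ (¬b ∨ ((c ∨ a) ∧ ¬(c ∧ a)) ∨ a)
= ((((¬c ∧ ¬a) ∨ (c ∧ a)) ∧ ¬a) ∨ b) ∧ (¬b ∨ ((c ∨ a) ∧ ¬(c ∧ a)) ∨ a)
= ((((¬c ∧ ¬a) ∨ (c ∧ a)) ∧ ¬a) ∨ b) ∧ (¬b ∨ ((c ∨ a) ∧ (¬c ∨ ¬a)) ∨ a)
= (¬c ∨ c ∨ b) ∧ (¬c ∨ a ∨ b) ∧ (¬a ∨ c ∨ b) ∧ (¬a ∨ a ∨ b) ∧ (¬a ∨ b) ∧ (¬b ∨ c ∨ a ∨ a) ∧ (¬b ∨ ¬c ∨ ¬a ∨ a)
= (¬c ∨ a ∨ b) ∧ (¬a ∨ b) ∧ (¬b ∨ c ∨ a)

(¬c ∨ a ∨ b) ∧ (¬a ∨ b) ∧ (¬b ∨ c ∨ a)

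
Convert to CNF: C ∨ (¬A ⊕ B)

C ∨ (¬A ⊕ B)
= C ∨ ((¬A ∨ B) ∧ ¬(¬A ∧ B))   (expand ⊕)
= C ∨ ((¬A ∨ B) ∧ (¬¬A ∨ ¬B))   (De Morgan)
= C ∨ ((¬A ∨ B) ∧ (A ∨ ¬B))   (double negation)
= (C ∨ ¬A ∨ B) ∧ (C ∨ A ∨ ¬B)   (distribute ∨ over ∧)

(C ∨ ¬A ∨ B) ∧ (C ∨ A ∨ ¬B)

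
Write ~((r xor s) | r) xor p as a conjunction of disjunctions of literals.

(~s | r | p) & (~r | p) & (r | s | ~p)

~((r xor s) | r) xor p
≡ (~((r xor s) | r) | p) & ~(~((r xor s) | r) & p)   [expand xor]
≡ (~(((r | s) & ~(r & s)) | r) | p) & ~(~((r xor s) | r) & p)   [expand xor]
≡ (~(((r | s) & ~(r & s)) | r) | p) & ~(~(((r | s) & ~(r & s)) | r) & p)   [expand xor]
≡ ((~((r | s) & ~(r & s)) & ~r) | p) & ~(~(((r | s) & ~(r & s)) | r) & p)   [De Morgan]
≡ (((~(r | s) | ~~(r & s)) & ~r) | p) & ~(~(((r | s) & ~(r & s)) | r) & p)   [De Morgan]
≡ ((((~r & ~s) | ~~(r & s)) & ~r) | p) & ~(~(((r | s) & ~(r & s)) | r) & p)   [De Morgan]
≡ ((((~r & ~s) | (r & s)) & ~r) | p) & ~(~(((r | s) & ~(r & s)) | r) & p)   [double negation]
≡ ((((~r & ~s) | (r & s)) & ~r) | p) & (~~(((r | s) & ~(r & s)) | r) | ~p)   [De Morgan]
≡ ((((~r & ~s) | (r & s)) & ~r) | p) & (((r | s) & ~(r & s)) | r | ~p)   [double negation]
≡ ((((~r & ~s) | (r & s)) & ~r) | p) & (((r | s) & (~r | ~s)) | r | ~p)   [De Morgan]
≡ (~r | r | p) & (~r | s | p) & (~s | r | p) & (~s | s | p) & (~r | p) & (r | s | r | ~p) & (~r | ~s | r | ~p)   [distribute | over &]
≡ (~s | r | p) & (~r | p) & (r | s | ~p)   [simplify]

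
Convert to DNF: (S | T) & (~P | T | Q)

(S & ~P) | (S & Q) | T

(S | T) & (~P | T | Q)
⇔ (S & ~P) | (S & T) | (S & Q) | (T & ~P) | (T & T) | (T & Q)   — distribute & over |
⇔ (S & ~P) | (S & Q) | T   — simplify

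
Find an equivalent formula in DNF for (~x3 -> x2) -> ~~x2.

(~x3 -> x2) -> ~~x2
= ~(~x3 -> x2) | ~~x2   (eliminate ->)
= ~(~~x3 | x2) | ~~x2   (eliminate ->)
= (~~~x3 & ~x2) | ~~x2   (De Morgan)
= (~x3 & ~x2) | ~~x2   (double negation)
= (~x3 & ~x2) | x2   (double negation)

(~x3 & ~x2) | x2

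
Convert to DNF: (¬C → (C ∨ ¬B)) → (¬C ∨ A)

¬C ∨ A

(¬C → (C ∨ ¬B)) → (¬C ∨ A)
= ¬(¬C → (C ∨ ¬B)) ∨ ¬C ∨ A   — eliminate →
= ¬(¬¬C ∨ C ∨ ¬B) ∨ ¬C ∨ A   — eliminate →
= (¬¬¬C ∧ ¬C ∧ ¬¬B) ∨ ¬C ∨ A   — De Morgan
= (¬C ∧ ¬C ∧ ¬¬B) ∨ ¬C ∨ A   — double negation
= (¬C ∧ ¬C ∧ B) ∨ ¬C ∨ A   — double negation
= ¬C ∨ A   — simplify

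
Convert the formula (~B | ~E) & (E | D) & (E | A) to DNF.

(~B | ~E) & (E | D) & (E | A)
⇔ (~B & E & E) | (~B & E & A) | (~B & D & E) | (~B & D & A) | (~E & E & E) | (~E & E & A) | (~E & D & E) | (~E & D & A)
⇔ (~B & E) | (~B & D & A) | (~E & D & A)

(~B & E) | (~B & D & A) | (~E & D & A)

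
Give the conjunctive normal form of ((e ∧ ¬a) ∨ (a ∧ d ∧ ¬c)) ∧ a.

(e ∨ d) ∧ (e ∨ ¬c) ∧ (¬a ∨ d) ∧ (¬a ∨ ¬c) ∧ a

((e ∧ ¬a) ∨ (a ∧ d ∧ ¬c)) ∧ a
≡ (e ∨ a) ∧ (e ∨ d) ∧ (e ∨ ¬c) ∧ (¬a ∨ a) ∧ (¬a ∨ d) ∧ (¬a ∨ ¬c) ∧ a   [distribute ∨ over ∧]
≡ (e ∨ d) ∧ (e ∨ ¬c) ∧ (¬a ∨ d) ∧ (¬a ∨ ¬c) ∧ a   [simplify]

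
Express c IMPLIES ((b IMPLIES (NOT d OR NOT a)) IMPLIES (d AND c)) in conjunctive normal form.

NOT c OR d

c IMPLIES ((b IMPLIES (NOT d OR NOT a)) IMPLIES (d AND c))
≡ NOT c OR ((b IMPLIES (NOT d OR NOT a)) IMPLIES (d AND c))   [eliminate IMPLIES]
≡ NOT c OR NOT (b IMPLIES (NOT d OR NOT a)) OR (d AND c)   [eliminate IMPLIES]
≡ NOT c OR NOT (NOT b OR NOT d OR NOT a) OR (d AND c)   [eliminate IMPLIES]
≡ NOT c OR (NOT NOT b AND NOT NOT d AND NOT NOT a) OR (d AND c)   [De Morgan]
≡ NOT c OR (b AND NOT NOT d AND NOT NOT a) OR (d AND c)   [double negation]
≡ NOT c OR (b AND d AND NOT NOT a) OR (d AND c)   [double negation]
≡ NOT c OR (b AND d AND a) OR (d AND c)   [double negation]
≡ (NOT c OR b OR d) AND (NOT c OR b OR c) AND (NOT c OR d OR d) AND (NOT c OR d OR c) AND (NOT c OR a OR d) AND (NOT c OR a OR c)   [distribute OR over AND]
≡ NOT c OR d   [simplify]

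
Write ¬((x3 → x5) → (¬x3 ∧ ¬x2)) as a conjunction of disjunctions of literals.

¬((x3 → x5) → (¬x3 ∧ ¬x2))
≡ ¬(¬(x3 → x5) ∨ (¬x3 ∧ ¬x2))   [eliminate →]
≡ ¬(¬(¬x3 ∨ x5) ∨ (¬x3 ∧ ¬x2))   [eliminate →]
≡ ¬¬(¬x3 ∨ x5) ∧ ¬(¬x3 ∧ ¬x2)   [De Morgan]
≡ (¬x3 ∨ x5) ∧ ¬(¬x3 ∧ ¬x2)   [double negation]
≡ (¬x3 ∨ x5) ∧ (¬¬x3 ∨ ¬¬x2)   [De Morgan]
≡ (¬x3 ∨ x5) ∧ (x3 ∨ ¬¬x2)   [double negation]
≡ (¬x3 ∨ x5) ∧ (x3 ∨ x2)   [double negation]

(¬x3 ∨ x5) ∧ (x3 ∨ x2)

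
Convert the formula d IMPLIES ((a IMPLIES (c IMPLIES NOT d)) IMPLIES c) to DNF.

NOT d OR c

d IMPLIES ((a IMPLIES (c IMPLIES NOT d)) IMPLIES c)
≡ NOT d OR ((a IMPLIES (c IMPLIES NOT d)) IMPLIES c)   [eliminate IMPLIES]
≡ NOT d OR NOT (a IMPLIES (c IMPLIES NOT d)) OR c   [eliminate IMPLIES]
≡ NOT d OR NOT (NOT a OR (c IMPLIES NOT d)) OR c   [eliminate IMPLIES]
≡ NOT d OR NOT (NOT a OR NOT c OR NOT d) OR c   [eliminate IMPLIES]
≡ NOT d OR (NOT NOT a AND NOT NOT c AND NOT NOT d) OR c   [De Morgan]
≡ NOT d OR (a AND NOT NOT c AND NOT NOT d) OR c   [double negation]
≡ NOT d OR (a AND c AND NOT NOT d) OR c   [double negation]
≡ NOT d OR (a AND c AND d) OR c   [double negation]
≡ NOT d OR c   [simplify]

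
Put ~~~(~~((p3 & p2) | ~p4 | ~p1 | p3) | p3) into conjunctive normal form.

p4 & p1 & ~p3

~~~(~~((p3 & p2) | ~p4 | ~p1 | p3) | p3)
≡ ~(~~((p3 & p2) | ~p4 | ~p1 | p3) | p3)
≡ ~~~((p3 & p2) | ~p4 | ~p1 | p3) & ~p3
≡ ~((p3 & p2) | ~p4 | ~p1 | p3) & ~p3
≡ ~(p3 & p2) & ~~p4 & ~~p1 & ~p3 & ~p3
≡ (~p3 | ~p2) & ~~p4 & ~~p1 & ~p3 & ~p3
≡ (~p3 | ~p2) & p4 & ~~p1 & ~p3 & ~p3
≡ (~p3 | ~p2) & p4 & p1 & ~p3 & ~p3
≡ p4 & p1 & ~p3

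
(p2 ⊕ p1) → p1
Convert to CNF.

¬p2 ∨ p1

(p2 ⊕ p1) → p1
= ¬(p2 ⊕ p1) ∨ p1   [eliminate →]
= ¬((p2 ∨ p1) ∧ ¬(p2 ∧ p1)) ∨ p1   [expand ⊕]
= ¬(p2 ∨ p1) ∨ ¬¬(p2 ∧ p1) ∨ p1   [De Morgan]
= (¬p2 ∧ ¬p1) ∨ ¬¬(p2 ∧ p1) ∨ p1   [De Morgan]
= (¬p2 ∧ ¬p1) ∨ (p2 ∧ p1) ∨ p1   [double negation]
= (¬p2 ∨ p2 ∨ p1) ∧ (¬p2 ∨ p1 ∨ p1) ∧ (¬p1 ∨ p2 ∨ p1) ∧ (¬p1 ∨ p1 ∨ p1)   [distribute ∨ over ∧]
= ¬p2 ∨ p1   [simplify]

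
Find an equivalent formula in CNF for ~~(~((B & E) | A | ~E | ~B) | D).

(~B | ~E | D) & (~A | D) & (E | D) & (B | D)

~~(~((B & E) | A | ~E | ~B) | D)
≡ ~((B & E) | A | ~E | ~B) | D
≡ (~(B & E) & ~A & ~~E & ~~B) | D
≡ ((~B | ~E) & ~A & ~~E & ~~B) | D
≡ ((~B | ~E) & ~A & E & ~~B) | D
≡ ((~B | ~E) & ~A & E & B) | D
≡ (~B | ~E | D) & (~A | D) & (E | D) & (B | D)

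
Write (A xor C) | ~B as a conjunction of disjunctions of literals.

(A xor C) | ~B
≡ ((A | C) & ~(A & C)) | ~B   [expand xor]
≡ ((A | C) & (~A | ~C)) | ~B   [De Morgan]
≡ (A | C | ~B) & (~A | ~C | ~B)   [distribute | over &]

(A | C | ~B) & (~A | ~C | ~B)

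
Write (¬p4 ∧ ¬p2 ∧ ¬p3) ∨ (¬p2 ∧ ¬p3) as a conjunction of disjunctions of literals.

(¬p4 ∧ ¬p2 ∧ ¬p3) ∨ (¬p2 ∧ ¬p3)
⇔ (¬p4 ∨ ¬p2) ∧ (¬p4 ∨ ¬p3) ∧ (¬p2 ∨ ¬p2) ∧ (¬p2 ∨ ¬p3) ∧ (¬p3 ∨ ¬p2) ∧ (¬p3 ∨ ¬p3)   (distribute ∨ over ∧)
⇔ ¬p2 ∧ ¬p3   (simplify)

¬p2 ∧ ¬p3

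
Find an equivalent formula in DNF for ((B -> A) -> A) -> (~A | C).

((B -> A) -> A) -> (~A | C)
= ~((B -> A) -> A) | ~A | C   — eliminate ->
= ~(~(B -> A) | A) | ~A | C   — eliminate ->
= ~(~(~B | A) | A) | ~A | C   — eliminate ->
= (~~(~B | A) & ~A) | ~A | C   — De Morgan
= ((~B | A) & ~A) | ~A | C   — double negation
= (~B & ~A) | (A & ~A) | ~A | C   — distribute & over |
= ~A | C   — simplify

~A | C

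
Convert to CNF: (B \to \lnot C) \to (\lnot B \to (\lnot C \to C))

(B \to \lnot C) \to (\lnot B \to (\lnot C \to C))
≡ \lnot (B \to \lnot C) \lor (\lnot B \to (\lnot C \to C))   — eliminate \to
≡ \lnot (\lnot B \lor \lnot C) \lor (\lnot B \to (\lnot C \to C))   — eliminate \to
≡ \lnot (\lnot B \lor \lnot C) \lor \lnot \lnot B \lor (\lnot C \to C)   — eliminate \to
≡ \lnot (\lnot B \lor \lnot C) \lor \lnot \lnot B \lor \lnot \lnot C \lor C   — eliminate \to
≡ (\lnot \lnot B \land \lnot \lnot C) \lor \lnot \lnot B \lor \lnot \lnot C \lor C   — De Morgan
≡ (B \land \lnot \lnot C) \lor \lnot \lnot B \lor \lnot \lnot C \lor C   — double negation
≡ (B \land C) \lor \lnot \lnot B \lor \lnot \lnot C \lor C   — double negation
≡ (B \land C) \lor B \lor \lnot \lnot C \lor C   — double negation
≡ (B \land C) \lor B \lor C \lor C   — double negation
≡ (B \lor B \lor C \lor C) \land (C \lor B \lor C \lor C)   — distribute \lor over \land
≡ B \lor C   — simplify

B \lor C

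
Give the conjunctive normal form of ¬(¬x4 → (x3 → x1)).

¬(¬x4 → (x3 → x1))
≡ ¬(¬¬x4 ∨ (x3 → x1))   [eliminate →]
≡ ¬(¬¬x4 ∨ ¬x3 ∨ x1)   [eliminate →]
≡ ¬¬¬x4 ∧ ¬¬x3 ∧ ¬x1   [De Morgan]
≡ ¬x4 ∧ ¬¬x3 ∧ ¬x1   [double negation]
≡ ¬x4 ∧ x3 ∧ ¬x1   [double negation]

¬x4 ∧ x3 ∧ ¬x1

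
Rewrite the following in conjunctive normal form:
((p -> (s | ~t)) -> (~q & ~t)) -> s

((p -> (s | ~t)) -> (~q & ~t)) -> s
≡ ~((p -> (s | ~t)) -> (~q & ~t)) | s   — eliminate ->
≡ ~(~(p -> (s | ~t)) | (~q & ~t)) | s   — eliminate ->
≡ ~(~(~p | s | ~t) | (~q & ~t)) | s   — eliminate ->
≡ (~~(~p | s | ~t) & ~(~q & ~t)) | s   — De Morgan
≡ ((~p | s | ~t) & ~(~q & ~t)) | s   — double negation
≡ ((~p | s | ~t) & (~~q | ~~t)) | s   — De Morgan
≡ ((~p | s | ~t) & (q | ~~t)) | s   — double negation
≡ ((~p | s | ~t) & (q | t)) | s   — double negation
≡ (~p | s | ~t | s) & (q | t | s)   — distribute | over &
≡ (~p | s | ~t) & (q | t | s)   — simplify

(~p | s | ~t) & (q | t | s)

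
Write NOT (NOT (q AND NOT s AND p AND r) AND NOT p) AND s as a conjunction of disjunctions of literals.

NOT (NOT (q AND NOT s AND p AND r) AND NOT p) AND s
= (NOT NOT (q AND NOT s AND p AND r) OR NOT NOT p) AND s   [De Morgan]
= ((q AND NOT s AND p AND r) OR NOT NOT p) AND s   [double negation]
= ((q AND NOT s AND p AND r) OR p) AND s   [double negation]
= (q OR p) AND (NOT s OR p) AND (p OR p) AND (r OR p) AND s   [distribute OR over AND]
= p AND s   [simplify]

p AND s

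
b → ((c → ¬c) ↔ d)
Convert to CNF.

(¬b ∨ c ∨ d) ∧ (¬b ∨ ¬d ∨ ¬c)

b → ((c → ¬c) ↔ d)
≡ ¬b ∨ ((c → ¬c) ↔ d)   — eliminate →
≡ ¬b ∨ (((c → ¬c) → d) ∧ (d → (c → ¬c)))   — eliminate ↔
≡ ¬b ∨ ((¬(c → ¬c) ∨ d) ∧ (d → (c → ¬c)))   — eliminate →
≡ ¬b ∨ ((¬(¬c ∨ ¬c) ∨ d) ∧ (d → (c → ¬c)))   — eliminate →
≡ ¬b ∨ ((¬(¬c ∨ ¬c) ∨ d) ∧ (¬d ∨ (c → ¬c)))   — eliminate →
≡ ¬b ∨ ((¬(¬c ∨ ¬c) ∨ d) ∧ (¬d ∨ ¬c ∨ ¬c))   — eliminate →
≡ ¬b ∨ (((¬¬c ∧ ¬¬c) ∨ d) ∧ (¬d ∨ ¬c ∨ ¬c))   — De Morgan
≡ ¬b ∨ (((c ∧ ¬¬c) ∨ d) ∧ (¬d ∨ ¬c ∨ ¬c))   — double negation
≡ ¬b ∨ (((c ∧ c) ∨ d) ∧ (¬d ∨ ¬c ∨ ¬c))   — double negation
≡ (¬b ∨ c ∨ d) ∧ (¬b ∨ c ∨ d) ∧ (¬b ∨ ¬d ∨ ¬c ∨ ¬c)   — distribute ∨ over ∧
≡ (¬b ∨ c ∨ d) ∧ (¬b ∨ ¬d ∨ ¬c)   — simplify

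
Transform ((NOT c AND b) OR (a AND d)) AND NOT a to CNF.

((NOT c AND b) OR (a AND d)) AND NOT a
≡ (NOT c OR a) AND (NOT c OR d) AND (b OR a) AND (b OR d) AND NOT a   [distribute OR over AND]

(NOT c OR a) AND (NOT c OR d) AND (b OR a) AND (b OR d) AND NOT a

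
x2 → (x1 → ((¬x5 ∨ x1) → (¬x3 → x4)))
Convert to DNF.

¬x2 ∨ ¬x1 ∨ x3 ∨ x4

x2 → (x1 → ((¬x5 ∨ x1) → (¬x3 → x4)))
= ¬x2 ∨ (x1 → ((¬x5 ∨ x1) → (¬x3 → x4)))   [eliminate →]
= ¬x2 ∨ ¬x1 ∨ ((¬x5 ∨ x1) → (¬x3 → x4))   [eliminate →]
= ¬x2 ∨ ¬x1 ∨ ¬(¬x5 ∨ x1) ∨ (¬x3 → x4)   [eliminate →]
= ¬x2 ∨ ¬x1 ∨ ¬(¬x5 ∨ x1) ∨ ¬¬x3 ∨ x4   [eliminate →]
= ¬x2 ∨ ¬x1 ∨ (¬¬x5 ∧ ¬x1) ∨ ¬¬x3 ∨ x4   [De Morgan]
= ¬x2 ∨ ¬x1 ∨ (x5 ∧ ¬x1) ∨ ¬¬x3 ∨ x4   [double negation]
= ¬x2 ∨ ¬x1 ∨ (x5 ∧ ¬x1) ∨ x3 ∨ x4   [double negation]
= ¬x2 ∨ ¬x1 ∨ x3 ∨ x4   [simplify]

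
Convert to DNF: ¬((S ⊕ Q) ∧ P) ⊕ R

¬((S ⊕ Q) ∧ P) ⊕ R
= (¬((S ⊕ Q) ∧ P) ∧ ¬R) ∨ (¬¬((S ⊕ Q) ∧ P) ∧ R)   [expand ⊕]
= (¬(((S ∧ ¬Q) ∨ (¬S ∧ Q)) ∧ P) ∧ ¬R) ∨ (¬¬((S ⊕ Q) ∧ P) ∧ R)   [expand ⊕]
= (¬(((S ∧ ¬Q) ∨ (¬S ∧ Q)) ∧ P) ∧ ¬R) ∨ (¬¬(((S ∧ ¬Q) ∨ (¬S ∧ Q)) ∧ P) ∧ R)   [expand ⊕]
= ((¬((S ∧ ¬Q) ∨ (¬S ∧ Q)) ∨ ¬P) ∧ ¬R) ∨ (¬¬(((S ∧ ¬Q) ∨ (¬S ∧ Q)) ∧ P) ∧ R)   [De Morgan]
= (((¬(S ∧ ¬Q) ∧ ¬(¬S ∧ Q)) ∨ ¬P) ∧ ¬R) ∨ (¬¬(((S ∧ ¬Q) ∨ (¬S ∧ Q)) ∧ P) ∧ R)   [De Morgan]
= ((((¬S ∨ ¬¬Q) ∧ ¬(¬S ∧ Q)) ∨ ¬P) ∧ ¬R) ∨ (¬¬(((S ∧ ¬Q) ∨ (¬S ∧ Q)) ∧ P) ∧ R)   [De Morgan]
= ((((¬S ∨ Q) ∧ ¬(¬S ∧ Q)) ∨ ¬P) ∧ ¬R) ∨ (¬¬(((S ∧ ¬Q) ∨ (¬S ∧ Q)) ∧ P) ∧ R)   [double negation]
= ((((¬S ∨ Q) ∧ (¬¬S ∨ ¬Q)) ∨ ¬P) ∧ ¬R) ∨ (¬¬(((S ∧ ¬Q) ∨ (¬S ∧ Q)) ∧ P) ∧ R)   [De Morgan]
= ((((¬S ∨ Q) ∧ (S ∨ ¬Q)) ∨ ¬P) ∧ ¬R) ∨ (¬¬(((S ∧ ¬Q) ∨ (¬S ∧ Q)) ∧ P) ∧ R)   [double negation]
= ((((¬S ∨ Q) ∧ (S ∨ ¬Q)) ∨ ¬P) ∧ ¬R) ∨ (((S ∧ ¬Q) ∨ (¬S ∧ Q)) ∧ P ∧ R)   [double negation]
= (¬S ∧ S ∧ ¬R) ∨ (¬S ∧ ¬Q ∧ ¬R) ∨ (Q ∧ S ∧ ¬R) ∨ (Q ∧ ¬Q ∧ ¬R) ∨ (¬P ∧ ¬R) ∨ (S ∧ ¬Q ∧ P ∧ R) ∨ (¬S ∧ Q ∧ P ∧ R)   [distribute ∧ over ∨]
= (¬S ∧ ¬Q ∧ ¬R) ∨ (Q ∧ S ∧ ¬R) ∨ (¬P ∧ ¬R) ∨ (S ∧ ¬Q ∧ P ∧ R) ∨ (¬S ∧ Q ∧ P ∧ R)   [simplify]

(¬S ∧ ¬Q ∧ ¬R) ∨ (Q ∧ S ∧ ¬R) ∨ (¬P ∧ ¬R) ∨ (S ∧ ¬Q ∧ P ∧ R) ∨ (¬S ∧ Q ∧ P ∧ R)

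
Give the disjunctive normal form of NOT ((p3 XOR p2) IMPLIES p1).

NOT ((p3 XOR p2) IMPLIES p1)
⇔ NOT (NOT (p3 XOR p2) OR p1)   [eliminate IMPLIES]
⇔ NOT (NOT ((p3 AND NOT p2) OR (NOT p3 AND p2)) OR p1)   [expand XOR]
⇔ NOT NOT ((p3 AND NOT p2) OR (NOT p3 AND p2)) AND NOT p1   [De Morgan]
⇔ ((p3 AND NOT p2) OR (NOT p3 AND p2)) AND NOT p1   [double negation]
⇔ (p3 AND NOT p2 AND NOT p1) OR (NOT p3 AND p2 AND NOT p1)   [distribute AND over OR]

(p3 AND NOT p2 AND NOT p1) OR (NOT p3 AND p2 AND NOT p1)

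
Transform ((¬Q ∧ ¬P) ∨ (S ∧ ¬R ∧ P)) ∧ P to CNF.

((¬Q ∧ ¬P) ∨ (S ∧ ¬R ∧ P)) ∧ P
= (¬Q ∨ S) ∧ (¬Q ∨ ¬R) ∧ (¬Q ∨ P) ∧ (¬P ∨ S) ∧ (¬P ∨ ¬R) ∧ (¬P ∨ P) ∧ P   [distribute ∨ over ∧]
= (¬Q ∨ S) ∧ (¬Q ∨ ¬R) ∧ (¬P ∨ S) ∧ (¬P ∨ ¬R) ∧ P   [simplify]

(¬Q ∨ S) ∧ (¬Q ∨ ¬R) ∧ (¬P ∨ S) ∧ (¬P ∨ ¬R) ∧ P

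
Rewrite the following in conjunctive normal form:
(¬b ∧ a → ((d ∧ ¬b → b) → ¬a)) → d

(¬b ∧ a → ((d ∧ ¬b → b) → ¬a)) → d
≡ ¬(¬b ∧ a → ((d ∧ ¬b → b) → ¬a)) ∨ d   (eliminate →)
≡ ¬(¬(¬b ∧ a) ∨ ((d ∧ ¬b → b) → ¬a)) ∨ d   (eliminate →)
≡ ¬(¬(¬b ∧ a) ∨ ¬(d ∧ ¬b → b) ∨ ¬a) ∨ d   (eliminate →)
≡ ¬(¬(¬b ∧ a) ∨ ¬(¬(d ∧ ¬b) ∨ b) ∨ ¬a) ∨ d   (eliminate →)
≡ ¬¬(¬b ∧ a) ∧ ¬¬(¬(d ∧ ¬b) ∨ b) ∧ ¬¬a ∨ d   (De Morgan)
≡ ¬b ∧ a ∧ ¬¬(¬(d ∧ ¬b) ∨ b) ∧ ¬¬a ∨ d   (double negation)
≡ ¬b ∧ a ∧ (¬(d ∧ ¬b) ∨ b) ∧ ¬¬a ∨ d   (double negation)
≡ ¬b ∧ a ∧ (¬d ∨ ¬¬b ∨ b) ∧ ¬¬a ∨ d   (De Morgan)
≡ ¬b ∧ a ∧ (¬d ∨ b ∨ b) ∧ ¬¬a ∨ d   (double negation)
≡ ¬b ∧ a ∧ (¬d ∨ b ∨ b) ∧ a ∨ d   (double negation)
≡ (¬b ∨ d) ∧ (a ∨ d) ∧ (¬d ∨ b ∨ b ∨ d) ∧ (a ∨ d)   (distribute ∨ over ∧)
≡ (¬b ∨ d) ∧ (a ∨ d)   (simplify)

(¬b ∨ d) ∧ (a ∨ d)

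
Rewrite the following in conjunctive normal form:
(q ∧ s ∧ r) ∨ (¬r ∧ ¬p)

(q ∧ s ∧ r) ∨ (¬r ∧ ¬p)
≡ (q ∨ ¬r) ∧ (q ∨ ¬p) ∧ (s ∨ ¬r) ∧ (s ∨ ¬p) ∧ (r ∨ ¬r) ∧ (r ∨ ¬p)   [distribute ∨ over ∧]
≡ (q ∨ ¬r) ∧ (q ∨ ¬p) ∧ (s ∨ ¬r) ∧ (s ∨ ¬p) ∧ (r ∨ ¬p)   [simplify]

(q ∨ ¬r) ∧ (q ∨ ¬p) ∧ (s ∨ ¬r) ∧ (s ∨ ¬p) ∧ (r ∨ ¬p)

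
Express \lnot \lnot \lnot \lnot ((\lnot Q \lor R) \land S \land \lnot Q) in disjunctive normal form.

\lnot \lnot \lnot \lnot ((\lnot Q \lor R) \land S \land \lnot Q)
⇔ \lnot \lnot ((\lnot Q \lor R) \land S \land \lnot Q)   [double negation]
⇔ (\lnot Q \lor R) \land S \land \lnot Q   [double negation]
⇔ (\lnot Q \land S \land \lnot Q) \lor (R \land S \land \lnot Q)   [distribute \land over \lor]
⇔ \lnot Q \land S   [simplify]

\lnot Q \land S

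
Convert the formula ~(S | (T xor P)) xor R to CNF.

(~S | R) & (~T | P | R) & (~P | T | R) & (S | T | P | ~R) & (S | ~T | ~P | ~R)

~(S | (T xor P)) xor R
= (~(S | (T xor P)) | R) & ~(~(S | (T xor P)) & R)   (expand xor)
= (~(S | ((T | P) & ~(T & P))) | R) & ~(~(S | (T xor P)) & R)   (expand xor)
= (~(S | ((T | P) & ~(T & P))) | R) & ~(~(S | ((T | P) & ~(T & P))) & R)   (expand xor)
= ((~S & ~((T | P) & ~(T & P))) | R) & ~(~(S | ((T | P) & ~(T & P))) & R)   (De Morgan)
= ((~S & (~(T | P) | ~~(T & P))) | R) & ~(~(S | ((T | P) & ~(T & P))) & R)   (De Morgan)
= ((~S & ((~T & ~P) | ~~(T & P))) | R) & ~(~(S | ((T | P) & ~(T & P))) & R)   (De Morgan)
= ((~S & ((~T & ~P) | (T & P))) | R) & ~(~(S | ((T | P) & ~(T & P))) & R)   (double negation)
= ((~S & ((~T & ~P) | (T & P))) | R) & (~~(S | ((T | P) & ~(T & P))) | ~R)   (De Morgan)
= ((~S & ((~T & ~P) | (T & P))) | R) & (S | ((T | P) & ~(T & P)) | ~R)   (double negation)
= ((~S & ((~T & ~P) | (T & P))) | R) & (S | ((T | P) & (~T | ~P)) | ~R)   (De Morgan)
= (~S | R) & (~T | T | R) & (~T | P | R) & (~P | T | R) & (~P | P | R) & (S | T | P | ~R) & (S | ~T | ~P | ~R)   (distribute | over &)
= (~S | R) & (~T | P | R) & (~P | T | R) & (S | T | P | ~R) & (S | ~T | ~P | ~R)   (simplify)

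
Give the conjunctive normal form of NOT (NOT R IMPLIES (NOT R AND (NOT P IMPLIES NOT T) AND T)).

NOT R AND (R OR NOT P OR NOT T)

NOT (NOT R IMPLIES (NOT R AND (NOT P IMPLIES NOT T) AND T))
≡ NOT (NOT NOT R OR (NOT R AND (NOT P IMPLIES NOT T) AND T))   [eliminate IMPLIES]
≡ NOT (NOT NOT R OR (NOT R AND (NOT NOT P OR NOT T) AND T))   [eliminate IMPLIES]
≡ NOT NOT NOT R AND NOT (NOT R AND (NOT NOT P OR NOT T) AND T)   [De Morgan]
≡ NOT R AND NOT (NOT R AND (NOT NOT P OR NOT T) AND T)   [double negation]
≡ NOT R AND (NOT NOT R OR NOT (NOT NOT P OR NOT T) OR NOT T)   [De Morgan]
≡ NOT R AND (R OR NOT (NOT NOT P OR NOT T) OR NOT T)   [double negation]
≡ NOT R AND (R OR (NOT NOT NOT P AND NOT NOT T) OR NOT T)   [De Morgan]
≡ NOT R AND (R OR (NOT P AND NOT NOT T) OR NOT T)   [double negation]
≡ NOT R AND (R OR (NOT P AND T) OR NOT T)   [double negation]
≡ NOT R AND (R OR NOT P OR NOT T) AND (R OR T OR NOT T)   [distribute OR over AND]
≡ NOT R AND (R OR NOT P OR NOT T)   [simplify]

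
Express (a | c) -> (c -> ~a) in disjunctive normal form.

~c | ~a

(a | c) -> (c -> ~a)
≡ ~(a | c) | (c -> ~a)
≡ ~(a | c) | ~c | ~a
≡ (~a & ~c) | ~c | ~a
≡ ~c | ~a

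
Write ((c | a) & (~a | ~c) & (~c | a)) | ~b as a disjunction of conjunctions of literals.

((c | a) & (~a | ~c) & (~c | a)) | ~b
≡ (c & ~a & ~c) | (c & ~a & a) | (c & ~c & ~c) | (c & ~c & a) | (a & ~a & ~c) | (a & ~a & a) | (a & ~c & ~c) | (a & ~c & a) | ~b   — distribute & over |
≡ (a & ~c) | ~b   — simplify

(a & ~c) | ~b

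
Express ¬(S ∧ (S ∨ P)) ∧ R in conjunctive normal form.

¬(S ∧ (S ∨ P)) ∧ R
≡ (¬S ∨ ¬(S ∨ P)) ∧ R   — De Morgan
≡ (¬S ∨ (¬S ∧ ¬P)) ∧ R   — De Morgan
≡ (¬S ∨ ¬S) ∧ (¬S ∨ ¬P) ∧ R   — distribute ∨ over ∧
≡ ¬S ∧ R   — simplify

¬S ∧ R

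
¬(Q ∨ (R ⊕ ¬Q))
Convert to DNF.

¬Q ∧ R

¬(Q ∨ (R ⊕ ¬Q))
⇔ ¬(Q ∨ (R ∧ ¬¬Q) ∨ (¬R ∧ ¬Q))   [expand ⊕]
⇔ ¬Q ∧ ¬(R ∧ ¬¬Q) ∧ ¬(¬R ∧ ¬Q)   [De Morgan]
⇔ ¬Q ∧ (¬R ∨ ¬¬¬Q) ∧ ¬(¬R ∧ ¬Q)   [De Morgan]
⇔ ¬Q ∧ (¬R ∨ ¬Q) ∧ ¬(¬R ∧ ¬Q)   [double negation]
⇔ ¬Q ∧ (¬R ∨ ¬Q) ∧ (¬¬R ∨ ¬¬Q)   [De Morgan]
⇔ ¬Q ∧ (¬R ∨ ¬Q) ∧ (R ∨ ¬¬Q)   [double negation]
⇔ ¬Q ∧ (¬R ∨ ¬Q) ∧ (R ∨ Q)   [double negation]
⇔ (¬Q ∧ ¬R ∧ R) ∨ (¬Q ∧ ¬R ∧ Q) ∨ (¬Q ∧ ¬Q ∧ R) ∨ (¬Q ∧ ¬Q ∧ Q)   [distribute ∧ over ∨]
⇔ ¬Q ∧ R   [simplify]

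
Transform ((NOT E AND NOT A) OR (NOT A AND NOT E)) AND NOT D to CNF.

NOT E AND NOT A AND NOT D

((NOT E AND NOT A) OR (NOT A AND NOT E)) AND NOT D
≡ (NOT E OR NOT A) AND (NOT E OR NOT E) AND (NOT A OR NOT A) AND (NOT A OR NOT E) AND NOT D
≡ NOT E AND NOT A AND NOT D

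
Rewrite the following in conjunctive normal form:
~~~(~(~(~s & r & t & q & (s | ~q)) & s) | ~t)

s & t

~~~(~(~(~s & r & t & q & (s | ~q)) & s) | ~t)
⇔ ~(~(~(~s & r & t & q & (s | ~q)) & s) | ~t)   [double negation]
⇔ ~~(~(~s & r & t & q & (s | ~q)) & s) & ~~t   [De Morgan]
⇔ ~(~s & r & t & q & (s | ~q)) & s & ~~t   [double negation]
⇔ (~~s | ~r | ~t | ~q | ~(s | ~q)) & s & ~~t   [De Morgan]
⇔ (s | ~r | ~t | ~q | ~(s | ~q)) & s & ~~t   [double negation]
⇔ (s | ~r | ~t | ~q | (~s & ~~q)) & s & ~~t   [De Morgan]
⇔ (s | ~r | ~t | ~q | (~s & q)) & s & ~~t   [double negation]
⇔ (s | ~r | ~t | ~q | (~s & q)) & s & t   [double negation]
⇔ (s | ~r | ~t | ~q | ~s) & (s | ~r | ~t | ~q | q) & s & t   [distribute | over &]
⇔ s & t   [simplify]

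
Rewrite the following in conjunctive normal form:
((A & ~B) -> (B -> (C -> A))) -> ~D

(A | ~D) & (~B | ~D) & (B | ~D) & (C | ~D) & (~A | ~D)

((A & ~B) -> (B -> (C -> A))) -> ~D
⇔ ~((A & ~B) -> (B -> (C -> A))) | ~D   (eliminate ->)
⇔ ~(~(A & ~B) | (B -> (C -> A))) | ~D   (eliminate ->)
⇔ ~(~(A & ~B) | ~B | (C -> A)) | ~D   (eliminate ->)
⇔ ~(~(A & ~B) | ~B | ~C | A) | ~D   (eliminate ->)
⇔ (~~(A & ~B) & ~~B & ~~C & ~A) | ~D   (De Morgan)
⇔ (A & ~B & ~~B & ~~C & ~A) | ~D   (double negation)
⇔ (A & ~B & B & ~~C & ~A) | ~D   (double negation)
⇔ (A & ~B & B & C & ~A) | ~D   (double negation)
⇔ (A | ~D) & (~B | ~D) & (B | ~D) & (C | ~D) & (~A | ~D)   (distribute | over &)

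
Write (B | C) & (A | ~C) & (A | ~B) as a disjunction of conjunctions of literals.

(B & A) | (C & A)

(B | C) & (A | ~C) & (A | ~B)
= (B & A & A) | (B & A & ~B) | (B & ~C & A) | (B & ~C & ~B) | (C & A & A) | (C & A & ~B) | (C & ~C & A) | (C & ~C & ~B)
= (B & A) | (C & A)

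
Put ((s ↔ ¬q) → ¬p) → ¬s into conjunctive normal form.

(¬s ∨ ¬q) ∧ (p ∨ ¬s)

((s ↔ ¬q) → ¬p) → ¬s
= ¬((s ↔ ¬q) → ¬p) ∨ ¬s
= ¬(¬(s ↔ ¬q) ∨ ¬p) ∨ ¬s
= ¬(¬((s → ¬q) ∧ (¬q → s)) ∨ ¬p) ∨ ¬s
= ¬(¬((¬s ∨ ¬q) ∧ (¬q → s)) ∨ ¬p) ∨ ¬s
= ¬(¬((¬s ∨ ¬q) ∧ (¬¬q ∨ s)) ∨ ¬p) ∨ ¬s
= (¬¬((¬s ∨ ¬q) ∧ (¬¬q ∨ s)) ∧ ¬¬p) ∨ ¬s
= ((¬s ∨ ¬q) ∧ (¬¬q ∨ s) ∧ ¬¬p) ∨ ¬s
= ((¬s ∨ ¬q) ∧ (q ∨ s) ∧ ¬¬p) ∨ ¬s
= ((¬s ∨ ¬q) ∧ (q ∨ s) ∧ p) ∨ ¬s
= (¬s ∨ ¬q ∨ ¬s) ∧ (q ∨ s ∨ ¬s) ∧ (p ∨ ¬s)
= (¬s ∨ ¬q) ∧ (p ∨ ¬s)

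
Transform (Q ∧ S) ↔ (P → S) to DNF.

(¬S ∧ P) ∨ (S ∧ Q)

(Q ∧ S) ↔ (P → S)
⇔ ((Q ∧ S) → (P → S)) ∧ ((P → S) → (Q ∧ S))   [eliminate ↔]
⇔ (¬(Q ∧ S) ∨ (P → S)) ∧ ((P → S) → (Q ∧ S))   [eliminate →]
⇔ (¬(Q ∧ S) ∨ ¬P ∨ S) ∧ ((P → S) → (Q ∧ S))   [eliminate →]
⇔ (¬(Q ∧ S) ∨ ¬P ∨ S) ∧ (¬(P → S) ∨ (Q ∧ S))   [eliminate →]
⇔ (¬(Q ∧ S) ∨ ¬P ∨ S) ∧ (¬(¬P ∨ S) ∨ (Q ∧ S))   [eliminate →]
⇔ (¬Q ∨ ¬S ∨ ¬P ∨ S) ∧ (¬(¬P ∨ S) ∨ (Q ∧ S))   [De Morgan]
⇔ (¬Q ∨ ¬S ∨ ¬P ∨ S) ∧ ((¬¬P ∧ ¬S) ∨ (Q ∧ S))   [De Morgan]
⇔ (¬Q ∨ ¬S ∨ ¬P ∨ S) ∧ ((P ∧ ¬S) ∨ (Q ∧ S))   [double negation]
⇔ (¬Q ∧ P ∧ ¬S) ∨ (¬Q ∧ Q ∧ S) ∨ (¬S ∧ P ∧ ¬S) ∨ (¬S ∧ Q ∧ S) ∨ (¬P ∧ P ∧ ¬S) ∨ (¬P ∧ Q ∧ S) ∨ (S ∧ P ∧ ¬S) ∨ (S ∧ Q ∧ S)   [distribute ∧ over ∨]
⇔ (¬S ∧ P) ∨ (S ∧ Q)   [simplify]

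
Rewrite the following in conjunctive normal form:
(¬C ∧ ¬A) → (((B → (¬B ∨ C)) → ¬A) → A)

(¬C ∧ ¬A) → (((B → (¬B ∨ C)) → ¬A) → A)
= ¬(¬C ∧ ¬A) ∨ (((B → (¬B ∨ C)) → ¬A) → A)   — eliminate →
= ¬(¬C ∧ ¬A) ∨ ¬((B → (¬B ∨ C)) → ¬A) ∨ A   — eliminate →
= ¬(¬C ∧ ¬A) ∨ ¬(¬(B → (¬B ∨ C)) ∨ ¬A) ∨ A   — eliminate →
= ¬(¬C ∧ ¬A) ∨ ¬(¬(¬B ∨ ¬B ∨ C) ∨ ¬A) ∨ A   — eliminate →
= ¬¬C ∨ ¬¬A ∨ ¬(¬(¬B ∨ ¬B ∨ C) ∨ ¬A) ∨ A   — De Morgan
= C ∨ ¬¬A ∨ ¬(¬(¬B ∨ ¬B ∨ C) ∨ ¬A) ∨ A   — double negation
= C ∨ A ∨ ¬(¬(¬B ∨ ¬B ∨ C) ∨ ¬A) ∨ A   — double negation
= C ∨ A ∨ (¬¬(¬B ∨ ¬B ∨ C) ∧ ¬¬A) ∨ A   — De Morgan
= C ∨ A ∨ ((¬B ∨ ¬B ∨ C) ∧ ¬¬A) ∨ A   — double negation
= C ∨ A ∨ ((¬B ∨ ¬B ∨ C) ∧ A) ∨ A   — double negation
= (C ∨ A ∨ ¬B ∨ ¬B ∨ C ∨ A) ∧ (C ∨ A ∨ A ∨ A)   — distribute ∨ over ∧
= C ∨ A   — simplify

C ∨ A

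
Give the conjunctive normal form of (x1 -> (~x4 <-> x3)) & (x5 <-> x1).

(~x1 | x4 | x3) & (~x1 | ~x3 | ~x4) & (~x5 | x1) & (~x1 | x5)

(x1 -> (~x4 <-> x3)) & (x5 <-> x1)
≡ (~x1 | (~x4 <-> x3)) & (x5 <-> x1)   (eliminate ->)
≡ (~x1 | ((~x4 -> x3) & (x3 -> ~x4))) & (x5 <-> x1)   (eliminate <->)
≡ (~x1 | ((~~x4 | x3) & (x3 -> ~x4))) & (x5 <-> x1)   (eliminate ->)
≡ (~x1 | ((~~x4 | x3) & (~x3 | ~x4))) & (x5 <-> x1)   (eliminate ->)
≡ (~x1 | ((~~x4 | x3) & (~x3 | ~x4))) & (x5 -> x1) & (x1 -> x5)   (eliminate <->)
≡ (~x1 | ((~~x4 | x3) & (~x3 | ~x4))) & (~x5 | x1) & (x1 -> x5)   (eliminate ->)
≡ (~x1 | ((~~x4 | x3) & (~x3 | ~x4))) & (~x5 | x1) & (~x1 | x5)   (eliminate ->)
≡ (~x1 | ((x4 | x3) & (~x3 | ~x4))) & (~x5 | x1) & (~x1 | x5)   (double negation)
≡ (~x1 | x4 | x3) & (~x1 | ~x3 | ~x4) & (~x5 | x1) & (~x1 | x5)   (distribute | over &)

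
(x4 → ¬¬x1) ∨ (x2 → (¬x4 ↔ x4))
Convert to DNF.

¬x4 ∨ x1 ∨ ¬x2

(x4 → ¬¬x1) ∨ (x2 → (¬x4 ↔ x4))
= ¬x4 ∨ ¬¬x1 ∨ (x2 → (¬x4 ↔ x4))   (eliminate →)
= ¬x4 ∨ ¬¬x1 ∨ ¬x2 ∨ (¬x4 ↔ x4)   (eliminate →)
= ¬x4 ∨ ¬¬x1 ∨ ¬x2 ∨ ((¬x4 → x4) ∧ (x4 → ¬x4))   (eliminate ↔)
= ¬x4 ∨ ¬¬x1 ∨ ¬x2 ∨ ((¬¬x4 ∨ x4) ∧ (x4 → ¬x4))   (eliminate →)
= ¬x4 ∨ ¬¬x1 ∨ ¬x2 ∨ ((¬¬x4 ∨ x4) ∧ (¬x4 ∨ ¬x4))   (eliminate →)
= ¬x4 ∨ x1 ∨ ¬x2 ∨ ((¬¬x4 ∨ x4) ∧ (¬x4 ∨ ¬x4))   (double negation)
= ¬x4 ∨ x1 ∨ ¬x2 ∨ ((x4 ∨ x4) ∧ (¬x4 ∨ ¬x4))   (double negation)
= ¬x4 ∨ x1 ∨ ¬x2 ∨ (x4 ∧ ¬x4) ∨ (x4 ∧ ¬x4) ∨ (x4 ∧ ¬x4) ∨ (x4 ∧ ¬x4)   (distribute ∧ over ∨)
= ¬x4 ∨ x1 ∨ ¬x2   (simplify)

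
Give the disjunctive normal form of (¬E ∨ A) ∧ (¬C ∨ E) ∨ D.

(¬E ∨ A) ∧ (¬C ∨ E) ∨ D
≡ ¬E ∧ ¬C ∨ ¬E ∧ E ∨ A ∧ ¬C ∨ A ∧ E ∨ D   — distribute ∧ over ∨
≡ ¬E ∧ ¬C ∨ A ∧ ¬C ∨ A ∧ E ∨ D   — simplify

¬E ∧ ¬C ∨ A ∧ ¬C ∨ A ∧ E ∨ D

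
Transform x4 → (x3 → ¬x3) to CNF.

¬x4 ∨ ¬x3

x4 → (x3 → ¬x3)
≡ ¬x4 ∨ (x3 → ¬x3)   [eliminate →]
≡ ¬x4 ∨ ¬x3 ∨ ¬x3   [eliminate →]
≡ ¬x4 ∨ ¬x3   [simplify]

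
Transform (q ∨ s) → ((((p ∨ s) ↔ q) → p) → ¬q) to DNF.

(q ∨ s) → ((((p ∨ s) ↔ q) → p) → ¬q)
≡ ¬(q ∨ s) ∨ ((((p ∨ s) ↔ q) → p) → ¬q)   — eliminate →
≡ ¬(q ∨ s) ∨ ¬(((p ∨ s) ↔ q) → p) ∨ ¬q   — eliminate →
≡ ¬(q ∨ s) ∨ ¬(¬((p ∨ s) ↔ q) ∨ p) ∨ ¬q   — eliminate →
≡ ¬(q ∨ s) ∨ ¬(¬(((p ∨ s) → q) ∧ (q → (p ∨ s))) ∨ p) ∨ ¬q   — eliminate ↔
≡ ¬(q ∨ s) ∨ ¬(¬((¬(p ∨ s) ∨ q) ∧ (q → (p ∨ s))) ∨ p) ∨ ¬q   — eliminate →
≡ ¬(q ∨ s) ∨ ¬(¬((¬(p ∨ s) ∨ q) ∧ (¬q ∨ p ∨ s)) ∨ p) ∨ ¬q   — eliminate →
≡ (¬q ∧ ¬s) ∨ ¬(¬((¬(p ∨ s) ∨ q) ∧ (¬q ∨ p ∨ s)) ∨ p) ∨ ¬q   — De Morgan
≡ (¬q ∧ ¬s) ∨ (¬¬((¬(p ∨ s) ∨ q) ∧ (¬q ∨ p ∨ s)) ∧ ¬p) ∨ ¬q   — De Morgan
≡ (¬q ∧ ¬s) ∨ ((¬(p ∨ s) ∨ q) ∧ (¬q ∨ p ∨ s) ∧ ¬p) ∨ ¬q   — double negation
≡ (¬q ∧ ¬s) ∨ (((¬p ∧ ¬s) ∨ q) ∧ (¬q ∨ p ∨ s) ∧ ¬p) ∨ ¬q   — De Morgan
≡ (¬q ∧ ¬s) ∨ (¬p ∧ ¬s ∧ ¬q ∧ ¬p) ∨ (¬p ∧ ¬s ∧ p ∧ ¬p) ∨ (¬p ∧ ¬s ∧ s ∧ ¬p) ∨ (q ∧ ¬q ∧ ¬p) ∨ (q ∧ p ∧ ¬p) ∨ (q ∧ s ∧ ¬p) ∨ ¬q   — distribute ∧ over ∨
≡ (q ∧ s ∧ ¬p) ∨ ¬q   — simplify

(q ∧ s ∧ ¬p) ∨ ¬q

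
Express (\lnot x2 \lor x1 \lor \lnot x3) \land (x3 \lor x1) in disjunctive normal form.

(\lnot x2 \lor x1 \lor \lnot x3) \land (x3 \lor x1)
≡ (\lnot x2 \land x3) \lor (\lnot x2 \land x1) \lor (x1 \land x3) \lor (x1 \land x1) \lor (\lnot x3 \land x3) \lor (\lnot x3 \land x1)   — distribute \land over \lor
≡ (\lnot x2 \land x3) \lor x1   — simplify

(\lnot x2 \land x3) \lor x1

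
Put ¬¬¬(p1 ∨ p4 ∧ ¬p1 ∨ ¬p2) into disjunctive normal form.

¬p1 ∧ ¬p4 ∧ p2

¬¬¬(p1 ∨ p4 ∧ ¬p1 ∨ ¬p2)
≡ ¬(p1 ∨ p4 ∧ ¬p1 ∨ ¬p2)   — double negation
≡ ¬p1 ∧ ¬(p4 ∧ ¬p1) ∧ ¬¬p2   — De Morgan
≡ ¬p1 ∧ (¬p4 ∨ ¬¬p1) ∧ ¬¬p2   — De Morgan
≡ ¬p1 ∧ (¬p4 ∨ p1) ∧ ¬¬p2   — double negation
≡ ¬p1 ∧ (¬p4 ∨ p1) ∧ p2   — double negation
≡ ¬p1 ∧ ¬p4 ∧ p2 ∨ ¬p1 ∧ p1 ∧ p2   — distribute ∧ over ∨
≡ ¬p1 ∧ ¬p4 ∧ p2   — simplify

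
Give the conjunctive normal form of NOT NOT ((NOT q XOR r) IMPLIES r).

NOT NOT ((NOT q XOR r) IMPLIES r)
≡ NOT NOT (NOT (NOT q XOR r) OR r)   [eliminate IMPLIES]
≡ NOT NOT (NOT ((NOT q OR r) AND NOT (NOT q AND r)) OR r)   [expand XOR]
≡ NOT ((NOT q OR r) AND NOT (NOT q AND r)) OR r   [double negation]
≡ NOT (NOT q OR r) OR NOT NOT (NOT q AND r) OR r   [De Morgan]
≡ (NOT NOT q AND NOT r) OR NOT NOT (NOT q AND r) OR r   [De Morgan]
≡ (q AND NOT r) OR NOT NOT (NOT q AND r) OR r   [double negation]
≡ (q AND NOT r) OR (NOT q AND r) OR r   [double negation]
≡ (q OR NOT q OR r) AND (q OR r OR r) AND (NOT r OR NOT q OR r) AND (NOT r OR r OR r)   [distribute OR over AND]
≡ q OR r   [simplify]

q OR r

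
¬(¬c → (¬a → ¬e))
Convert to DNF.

¬c ∧ ¬a ∧ e

¬(¬c → (¬a → ¬e))
≡ ¬(¬¬c ∨ (¬a → ¬e))   [eliminate →]
≡ ¬(¬¬c ∨ ¬¬a ∨ ¬e)   [eliminate →]
≡ ¬¬¬c ∧ ¬¬¬a ∧ ¬¬e   [De Morgan]
≡ ¬c ∧ ¬¬¬a ∧ ¬¬e   [double negation]
≡ ¬c ∧ ¬a ∧ ¬¬e   [double negation]
≡ ¬c ∧ ¬a ∧ e   [double negation]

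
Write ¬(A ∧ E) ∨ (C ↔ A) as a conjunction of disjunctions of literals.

¬A ∨ ¬E ∨ C

¬(A ∧ E) ∨ (C ↔ A)
= ¬(A ∧ E) ∨ ((C → A) ∧ (A → C))   (eliminate ↔)
= ¬(A ∧ E) ∨ ((¬C ∨ A) ∧ (A → C))   (eliminate →)
= ¬(A ∧ E) ∨ ((¬C ∨ A) ∧ (¬A ∨ C))   (eliminate →)
= ¬A ∨ ¬E ∨ ((¬C ∨ A) ∧ (¬A ∨ C))   (De Morgan)
= (¬A ∨ ¬E ∨ ¬C ∨ A) ∧ (¬A ∨ ¬E ∨ ¬A ∨ C)   (distribute ∨ over ∧)
= ¬A ∨ ¬E ∨ C   (simplify)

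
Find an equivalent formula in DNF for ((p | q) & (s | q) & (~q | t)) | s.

(q & t) | s

((p | q) & (s | q) & (~q | t)) | s
⇔ (p & s & ~q) | (p & s & t) | (p & q & ~q) | (p & q & t) | (q & s & ~q) | (q & s & t) | (q & q & ~q) | (q & q & t) | s   [distribute & over |]
⇔ (q & t) | s   [simplify]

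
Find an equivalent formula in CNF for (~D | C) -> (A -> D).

D | ~A

(~D | C) -> (A -> D)
⇔ ~(~D | C) | (A -> D)   — eliminate ->
⇔ ~(~D | C) | ~A | D   — eliminate ->
⇔ (~~D & ~C) | ~A | D   — De Morgan
⇔ (D & ~C) | ~A | D   — double negation
⇔ (D | ~A | D) & (~C | ~A | D)   — distribute | over &
⇔ D | ~A   — simplify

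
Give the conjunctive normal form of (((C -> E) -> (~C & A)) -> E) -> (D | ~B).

(((C -> E) -> (~C & A)) -> E) -> (D | ~B)
= ~(((C -> E) -> (~C & A)) -> E) | D | ~B   [eliminate ->]
= ~(~((C -> E) -> (~C & A)) | E) | D | ~B   [eliminate ->]
= ~(~(~(C -> E) | (~C & A)) | E) | D | ~B   [eliminate ->]
= ~(~(~(~C | E) | (~C & A)) | E) | D | ~B   [eliminate ->]
= (~~(~(~C | E) | (~C & A)) & ~E) | D | ~B   [De Morgan]
= ((~(~C | E) | (~C & A)) & ~E) | D | ~B   [double negation]
= (((~~C & ~E) | (~C & A)) & ~E) | D | ~B   [De Morgan]
= (((C & ~E) | (~C & A)) & ~E) | D | ~B   [double negation]
= (C | ~C | D | ~B) & (C | A | D | ~B) & (~E | ~C | D | ~B) & (~E | A | D | ~B) & (~E | D | ~B)   [distribute | over &]
= (C | A | D | ~B) & (~E | D | ~B)   [simplify]

(C | A | D | ~B) & (~E | D | ~B)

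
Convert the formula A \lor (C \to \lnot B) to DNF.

A \lor \lnot C \lor \lnot B

A \lor (C \to \lnot B)
≡ A \lor \lnot C \lor \lnot B   — eliminate \to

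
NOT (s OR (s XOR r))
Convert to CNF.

NOT s AND (NOT r OR s)

NOT (s OR (s XOR r))
≡ NOT (s OR ((s OR r) AND NOT (s AND r)))   (expand XOR)
≡ NOT s AND NOT ((s OR r) AND NOT (s AND r))   (De Morgan)
≡ NOT s AND (NOT (s OR r) OR NOT NOT (s AND r))   (De Morgan)
≡ NOT s AND ((NOT s AND NOT r) OR NOT NOT (s AND r))   (De Morgan)
≡ NOT s AND ((NOT s AND NOT r) OR (s AND r))   (double negation)
≡ NOT s AND (NOT s OR s) AND (NOT s OR r) AND (NOT r OR s) AND (NOT r OR r)   (distribute OR over AND)
≡ NOT s AND (NOT r OR s)   (simplify)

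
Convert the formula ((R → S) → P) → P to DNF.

((R → S) → P) → P
≡ ¬((R → S) → P) ∨ P
≡ ¬(¬(R → S) ∨ P) ∨ P
≡ ¬(¬(¬R ∨ S) ∨ P) ∨ P
≡ (¬¬(¬R ∨ S) ∧ ¬P) ∨ P
≡ ((¬R ∨ S) ∧ ¬P) ∨ P
≡ (¬R ∧ ¬P) ∨ (S ∧ ¬P) ∨ P

(¬R ∧ ¬P) ∨ (S ∧ ¬P) ∨ P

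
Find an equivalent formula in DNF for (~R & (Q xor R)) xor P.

(~R & Q & ~P) | (R & P) | (~Q & ~R & P)

(~R & (Q xor R)) xor P
= (~R & (Q xor R) & ~P) | (~(~R & (Q xor R)) & P)   — expand xor
= (~R & ((Q & ~R) | (~Q & R)) & ~P) | (~(~R & (Q xor R)) & P)   — expand xor
= (~R & ((Q & ~R) | (~Q & R)) & ~P) | (~(~R & ((Q & ~R) | (~Q & R))) & P)   — expand xor
= (~R & ((Q & ~R) | (~Q & R)) & ~P) | ((~~R | ~((Q & ~R) | (~Q & R))) & P)   — De Morgan
= (~R & ((Q & ~R) | (~Q & R)) & ~P) | ((R | ~((Q & ~R) | (~Q & R))) & P)   — double negation
= (~R & ((Q & ~R) | (~Q & R)) & ~P) | ((R | (~(Q & ~R) & ~(~Q & R))) & P)   — De Morgan
= (~R & ((Q & ~R) | (~Q & R)) & ~P) | ((R | ((~Q | ~~R) & ~(~Q & R))) & P)   — De Morgan
= (~R & ((Q & ~R) | (~Q & R)) & ~P) | ((R | ((~Q | R) & ~(~Q & R))) & P)   — double negation
= (~R & ((Q & ~R) | (~Q & R)) & ~P) | ((R | ((~Q | R) & (~~Q | ~R))) & P)   — De Morgan
= (~R & ((Q & ~R) | (~Q & R)) & ~P) | ((R | ((~Q | R) & (Q | ~R))) & P)   — double negation
= (~R & Q & ~R & ~P) | (~R & ~Q & R & ~P) | (R & P) | (~Q & Q & P) | (~Q & ~R & P) | (R & Q & P) | (R & ~R & P)   — distribute & over |
= (~R & Q & ~P) | (R & P) | (~Q & ~R & P)   — simplify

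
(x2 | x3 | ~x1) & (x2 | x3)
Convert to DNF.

x2 | x3

(x2 | x3 | ~x1) & (x2 | x3)
≡ (x2 & x2) | (x2 & x3) | (x3 & x2) | (x3 & x3) | (~x1 & x2) | (~x1 & x3)   [distribute & over |]
≡ x2 | x3   [simplify]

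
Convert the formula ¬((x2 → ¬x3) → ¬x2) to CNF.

(¬x2 ∨ ¬x3) ∧ x2

¬((x2 → ¬x3) → ¬x2)
≡ ¬(¬(x2 → ¬x3) ∨ ¬x2)   — eliminate →
≡ ¬(¬(¬x2 ∨ ¬x3) ∨ ¬x2)   — eliminate →
≡ ¬¬(¬x2 ∨ ¬x3) ∧ ¬¬x2   — De Morgan
≡ (¬x2 ∨ ¬x3) ∧ ¬¬x2   — double negation
≡ (¬x2 ∨ ¬x3) ∧ x2   — double negation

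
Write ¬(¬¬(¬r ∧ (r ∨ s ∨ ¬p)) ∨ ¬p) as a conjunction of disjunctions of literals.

¬(¬¬(¬r ∧ (r ∨ s ∨ ¬p)) ∨ ¬p)
≡ ¬¬¬(¬r ∧ (r ∨ s ∨ ¬p)) ∧ ¬¬p   [De Morgan]
≡ ¬(¬r ∧ (r ∨ s ∨ ¬p)) ∧ ¬¬p   [double negation]
≡ (¬¬r ∨ ¬(r ∨ s ∨ ¬p)) ∧ ¬¬p   [De Morgan]
≡ (r ∨ ¬(r ∨ s ∨ ¬p)) ∧ ¬¬p   [double negation]
≡ (r ∨ ¬r ∧ ¬s ∧ ¬¬p) ∧ ¬¬p   [De Morgan]
≡ (r ∨ ¬r ∧ ¬s ∧ p) ∧ ¬¬p   [double negation]
≡ (r ∨ ¬r ∧ ¬s ∧ p) ∧ p   [double negation]
≡ (r ∨ ¬r) ∧ (r ∨ ¬s) ∧ (r ∨ p) ∧ p   [distribute ∨ over ∧]
≡ (r ∨ ¬s) ∧ p   [simplify]

(r ∨ ¬s) ∧ p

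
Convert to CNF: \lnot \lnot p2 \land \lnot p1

p2 \land \lnot p1

\lnot \lnot p2 \land \lnot p1
⇔ p2 \land \lnot p1   [double negation]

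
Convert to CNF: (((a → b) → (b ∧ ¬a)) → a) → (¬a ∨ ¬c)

¬a ∨ ¬c

(((a → b) → (b ∧ ¬a)) → a) → (¬a ∨ ¬c)
≡ ¬(((a → b) → (b ∧ ¬a)) → a) ∨ ¬a ∨ ¬c   (eliminate →)
≡ ¬(¬((a → b) → (b ∧ ¬a)) ∨ a) ∨ ¬a ∨ ¬c   (eliminate →)
≡ ¬(¬(¬(a → b) ∨ (b ∧ ¬a)) ∨ a) ∨ ¬a ∨ ¬c   (eliminate →)
≡ ¬(¬(¬(¬a ∨ b) ∨ (b ∧ ¬a)) ∨ a) ∨ ¬a ∨ ¬c   (eliminate →)
≡ (¬¬(¬(¬a ∨ b) ∨ (b ∧ ¬a)) ∧ ¬a) ∨ ¬a ∨ ¬c   (De Morgan)
≡ ((¬(¬a ∨ b) ∨ (b ∧ ¬a)) ∧ ¬a) ∨ ¬a ∨ ¬c   (double negation)
≡ (((¬¬a ∧ ¬b) ∨ (b ∧ ¬a)) ∧ ¬a) ∨ ¬a ∨ ¬c   (De Morgan)
≡ (((a ∧ ¬b) ∨ (b ∧ ¬a)) ∧ ¬a) ∨ ¬a ∨ ¬c   (double negation)
≡ (a ∨ b ∨ ¬a ∨ ¬c) ∧ (a ∨ ¬a ∨ ¬a ∨ ¬c) ∧ (¬b ∨ b ∨ ¬a ∨ ¬c) ∧ (¬b ∨ ¬a ∨ ¬a ∨ ¬c) ∧ (¬a ∨ ¬a ∨ ¬c)   (distribute ∨ over ∧)
≡ ¬a ∨ ¬c   (simplify)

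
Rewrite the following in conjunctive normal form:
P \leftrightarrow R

(\lnot P \lor R) \land (\lnot R \lor P)

P \leftrightarrow R
≡ (P \to R) \land (R \to P)   [eliminate \leftrightarrow]
≡ (\lnot P \lor R) \land (R \to P)   [eliminate \to]
≡ (\lnot P \lor R) \land (\lnot R \lor P)   [eliminate \to]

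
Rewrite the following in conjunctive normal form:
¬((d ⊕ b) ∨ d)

¬((d ⊕ b) ∨ d)
≡ ¬((d ∨ b) ∧ ¬(d ∧ b) ∨ d)   — expand ⊕
≡ ¬((d ∨ b) ∧ ¬(d ∧ b)) ∧ ¬d   — De Morgan
≡ (¬(d ∨ b) ∨ ¬¬(d ∧ b)) ∧ ¬d   — De Morgan
≡ (¬d ∧ ¬b ∨ ¬¬(d ∧ b)) ∧ ¬d   — De Morgan
≡ (¬d ∧ ¬b ∨ d ∧ b) ∧ ¬d   — double negation
≡ (¬d ∨ d) ∧ (¬d ∨ b) ∧ (¬b ∨ d) ∧ (¬b ∨ b) ∧ ¬d   — distribute ∨ over ∧
≡ (¬b ∨ d) ∧ ¬d   — simplify

(¬b ∨ d) ∧ ¬d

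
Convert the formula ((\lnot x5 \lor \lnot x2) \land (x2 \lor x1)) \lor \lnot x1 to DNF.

(\lnot x5 \land x2) \lor (\lnot x5 \land x1) \lor (\lnot x2 \land x1) \lor \lnot x1

((\lnot x5 \lor \lnot x2) \land (x2 \lor x1)) \lor \lnot x1
⇔ (\lnot x5 \land x2) \lor (\lnot x5 \land x1) \lor (\lnot x2 \land x2) \lor (\lnot x2 \land x1) \lor \lnot x1   [distribute \land over \lor]
⇔ (\lnot x5 \land x2) \lor (\lnot x5 \land x1) \lor (\lnot x2 \land x1) \lor \lnot x1   [simplify]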